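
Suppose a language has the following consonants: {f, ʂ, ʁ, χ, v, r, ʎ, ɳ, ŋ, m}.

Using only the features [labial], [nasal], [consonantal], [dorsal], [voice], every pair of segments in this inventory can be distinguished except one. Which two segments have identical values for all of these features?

ʎ, ʁ

On the given features, /ʎ/ and /ʁ/ have an identical profile: [-labial], [-nasal], [+consonantal], [+dorsal], [+voice]. No other two segments in the inventory coincide on all 5 features. (They do differ in [lateral], [high] and [back], which are not among the given features.)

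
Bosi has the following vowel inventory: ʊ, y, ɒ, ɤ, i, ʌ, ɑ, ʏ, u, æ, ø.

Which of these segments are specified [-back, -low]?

The [-back] segments are /y, i, ʏ, æ, ø/.
Intersecting with [-low] leaves /y, i, ʏ, ø/.

y, i, ʏ, ø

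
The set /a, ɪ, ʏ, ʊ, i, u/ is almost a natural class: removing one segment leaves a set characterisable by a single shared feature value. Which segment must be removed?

[high] (equivalently [low]) groups all but one: /ʏ, ɪ, u, i, ʊ/ share [+high] while /a/ (low unrounded vowel) alone is [−high]. Removing any other segment would not leave a single-feature class that excludes it.

a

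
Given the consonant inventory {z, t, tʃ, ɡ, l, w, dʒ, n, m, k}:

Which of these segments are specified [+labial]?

w, m

The [+labial] segments here are /w, m/; the remaining /z, t, tʃ, ɡ, l, dʒ, n, k/ are [-labial].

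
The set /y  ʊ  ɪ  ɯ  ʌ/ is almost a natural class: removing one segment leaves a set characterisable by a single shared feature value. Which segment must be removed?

ʌ

/ʊ, y, ɪ, ɯ/ are all [+high], but /ʌ/ (mid back unrounded lax vowel) is [−high]. No other single segment can be removed to leave a set sharing one feature value that the removed segment lacks, so /ʌ/ is the odd one out.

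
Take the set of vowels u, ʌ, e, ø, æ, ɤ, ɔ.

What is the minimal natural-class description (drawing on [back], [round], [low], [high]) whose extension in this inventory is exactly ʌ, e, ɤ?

[−low, −round]

The class [−low], [−round] has exactly /ʌ, e, ɤ/ as its extension in this inventory. No smaller conjunction from the listed features achieves this: [−round] alone would also admit /æ/; [−low] alone would also admit /u, ø, ɔ/; and checking the remaining single features turns up none with this extension.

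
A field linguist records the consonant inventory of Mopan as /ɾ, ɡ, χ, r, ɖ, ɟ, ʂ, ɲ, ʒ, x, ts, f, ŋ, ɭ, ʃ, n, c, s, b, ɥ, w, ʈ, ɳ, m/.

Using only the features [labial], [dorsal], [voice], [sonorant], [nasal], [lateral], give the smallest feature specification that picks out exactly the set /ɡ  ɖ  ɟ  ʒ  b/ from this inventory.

[-sonorant, +voice]

Every target segment is [-sonorant], [+voice]; each remaining inventory member fails at least one of these. Each conjunct is needed — [+voice] alone would also admit /ɾ, r, ɲ, ŋ, …/; [-sonorant] alone would also admit /χ, ʂ, x, ts, …/ — and no other single listed feature has exactly this extension, so two is the minimum.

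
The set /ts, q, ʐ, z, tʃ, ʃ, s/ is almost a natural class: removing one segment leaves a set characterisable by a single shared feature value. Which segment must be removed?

The remaining segments after removing /q/ share [+strident]; /q/ (voiceless uvular stop) is [-strident]. For every other candidate removal, the leftover set fails to share any single feature value that the removed segment lacks.

q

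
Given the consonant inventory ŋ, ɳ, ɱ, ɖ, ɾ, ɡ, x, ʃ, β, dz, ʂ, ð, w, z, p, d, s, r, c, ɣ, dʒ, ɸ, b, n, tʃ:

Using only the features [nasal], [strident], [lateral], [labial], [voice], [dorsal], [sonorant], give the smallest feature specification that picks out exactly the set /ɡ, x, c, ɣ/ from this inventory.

[-sonorant, +dorsal]

/ɡ, x, c, ɣ/ are all [-sonorant], [+dorsal], and no other segment in the inventory matches both values. Dropping any one of them over-generates: [+dorsal] alone would also admit /ŋ, w/; [-sonorant] alone would also admit /ɖ, ʃ, β, dz, …/. No other single listed feature picks out exactly this set either, so fewer than two features will not do.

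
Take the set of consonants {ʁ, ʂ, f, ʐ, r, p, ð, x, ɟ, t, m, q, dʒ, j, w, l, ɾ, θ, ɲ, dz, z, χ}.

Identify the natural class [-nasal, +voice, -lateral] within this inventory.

ʁ, ʐ, r, ð, ɟ, dʒ, j, w, ɾ, dz, z

Checking each segment against [-nasal], [+voice], [-lateral]: /ʁ/ (voiced uvular fricative), /ʐ/ (voiced retroflex fricative), /r/ (alveolar trill), /ð/ (voiced dental fricative), /ɟ/ (voiced palatal stop), /dʒ/ (voiced postalveolar affricate), among others, satisfy every feature; every other segment in the inventory fails at least one.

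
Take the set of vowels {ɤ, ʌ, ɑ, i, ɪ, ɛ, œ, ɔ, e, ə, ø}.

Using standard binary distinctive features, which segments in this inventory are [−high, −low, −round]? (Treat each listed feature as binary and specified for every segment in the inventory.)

Checking each segment against [−high], [−low], [−round]: /ɤ/ (mid back unrounded tense vowel), /ʌ/ (mid back unrounded lax vowel), /ɛ/ (mid front unrounded lax vowel), /e/ (mid front unrounded tense vowel), /ə/ (mid central vowel (schwa)) satisfy every feature; every other segment in the inventory fails at least one.

ɤ, ʌ, ɛ, e, ə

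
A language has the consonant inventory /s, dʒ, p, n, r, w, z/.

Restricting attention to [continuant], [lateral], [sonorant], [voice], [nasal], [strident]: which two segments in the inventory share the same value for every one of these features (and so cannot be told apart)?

/w/ (labial-velar glide) and /r/ (alveolar trill) are both [+continuant], [-lateral], [+sonorant], [+voice], [-nasal], [-strident], so none of the listed features separates them. (They do differ in [labial], [round], [coronal] and [dorsal], which are not among the given features.) Every other pair in the inventory differs on at least one listed feature.

w, r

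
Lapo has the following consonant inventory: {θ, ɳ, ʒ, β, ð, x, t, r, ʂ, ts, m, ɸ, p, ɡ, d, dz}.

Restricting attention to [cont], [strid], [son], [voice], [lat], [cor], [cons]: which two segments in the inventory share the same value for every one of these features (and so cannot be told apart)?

/ɸ/ (voiceless bilabial fricative) and /x/ (voiceless velar fricative) are both [+continuant], [−strident], [−sonorant], [−voice], [−lateral], [−coronal], [+consonantal], so none of the listed features separates them. (They do differ in [labial] and [dorsal], which are not among the given features.) Every other pair in the inventory differs on at least one listed feature.

ɸ, x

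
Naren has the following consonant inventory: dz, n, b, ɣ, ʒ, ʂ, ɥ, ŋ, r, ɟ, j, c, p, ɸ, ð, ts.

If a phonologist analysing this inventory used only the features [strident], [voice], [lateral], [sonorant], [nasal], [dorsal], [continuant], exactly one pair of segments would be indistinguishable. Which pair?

On the given features, /ɥ/ and /j/ have an identical profile: [−strident], [+voice], [−lateral], [+sonorant], [−nasal], [+dorsal], [+continuant]. No other two segments in the inventory coincide on all 7 features. (They do differ in [labial] and [round], which are not among the given features.)

ɥ, j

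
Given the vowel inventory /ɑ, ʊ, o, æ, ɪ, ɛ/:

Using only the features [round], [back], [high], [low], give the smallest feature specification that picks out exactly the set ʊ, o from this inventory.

/ʊ, o/ are exactly the [+round] segments in the inventory, so a single feature suffices.

[+round]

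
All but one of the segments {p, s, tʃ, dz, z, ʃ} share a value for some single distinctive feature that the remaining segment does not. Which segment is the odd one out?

p

/z, tʃ, dz, s, ʃ/ are all [+strident], but /p/ (voiceless bilabial stop) is [−strident]. No other single segment can be removed to leave a set sharing one feature value that the removed segment lacks, so /p/ is the odd one out.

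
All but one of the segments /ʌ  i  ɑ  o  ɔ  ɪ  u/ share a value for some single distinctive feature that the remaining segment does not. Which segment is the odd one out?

ɑ

/ɔ, o, ɪ, u, i, ʌ/ are all [−low], but /ɑ/ (low back unrounded vowel) is [+low]. No other single segment can be removed to leave a set sharing one feature value that the removed segment lacks, so /ɑ/ is the odd one out.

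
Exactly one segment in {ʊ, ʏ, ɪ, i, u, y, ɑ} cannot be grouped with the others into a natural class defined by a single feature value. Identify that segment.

[high] (equivalently [low]) groups all but one: /u, i, ʊ, ɪ, y, ʏ/ share [+high] while /ɑ/ (low back unrounded vowel) alone is [-high]. Removing any other segment would not leave a single-feature class that excludes it.

ɑ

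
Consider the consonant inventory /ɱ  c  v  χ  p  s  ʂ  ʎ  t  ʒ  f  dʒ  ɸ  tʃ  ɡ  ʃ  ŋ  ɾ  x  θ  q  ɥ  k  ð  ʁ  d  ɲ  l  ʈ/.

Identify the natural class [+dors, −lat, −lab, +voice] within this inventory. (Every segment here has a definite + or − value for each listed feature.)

Checking each segment against [+dorsal], [−lateral], [−labial], [+voice]: /ɡ/ (voiced velar stop), /ŋ/ (velar nasal), /ʁ/ (voiced uvular fricative), /ɲ/ (palatal nasal) satisfy every feature; every other segment in the inventory fails at least one.

ɡ, ŋ, ʁ, ɲ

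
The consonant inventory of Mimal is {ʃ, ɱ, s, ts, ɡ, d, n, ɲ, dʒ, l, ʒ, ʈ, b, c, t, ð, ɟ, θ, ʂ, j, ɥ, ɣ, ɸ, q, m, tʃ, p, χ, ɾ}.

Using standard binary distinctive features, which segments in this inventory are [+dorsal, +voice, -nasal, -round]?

Checking each segment against [+dorsal], [+voice], [-nasal], [-round]: /ɡ/ (voiced velar stop), /ɟ/ (voiced palatal stop), /j/ (palatal glide), /ɣ/ (voiced velar fricative) satisfy every feature; every other segment in the inventory fails at least one.

ɡ, ɟ, j, ɣ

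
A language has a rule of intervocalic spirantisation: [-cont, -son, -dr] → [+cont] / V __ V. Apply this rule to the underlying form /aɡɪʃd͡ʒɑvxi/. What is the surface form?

[aɣɪʃd͡ʒɑvxi]

The only segment in the rule's environment that also matches [-cont, -son, -dr] is /ɡ/. Applying [+continuant] turns the voiced velar stop into /ɣ/ (voiced velar fricative), giving [aɣɪʃd͡ʒɑvxi].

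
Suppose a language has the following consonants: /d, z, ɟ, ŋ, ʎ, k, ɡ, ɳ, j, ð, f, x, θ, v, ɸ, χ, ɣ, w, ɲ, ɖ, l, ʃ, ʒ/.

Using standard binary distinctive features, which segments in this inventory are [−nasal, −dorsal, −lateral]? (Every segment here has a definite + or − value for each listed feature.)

d, z, ð, f, θ, v, ɸ, ɖ, ʃ, ʒ

The [−nasal] segments are /d, z, ɟ, ʎ, k, ɡ, j, ð, f, x, θ, v, ɸ, χ, ɣ, w, ɖ, l, ʃ, ʒ/.
Within that set, [−dorsal] gives /d, z, ð, f, θ, v, ɸ, ɖ, l, ʃ, ʒ/.
Intersecting with [−lateral] leaves /d, z, ð, f, θ, v, ɸ, ɖ, ʃ, ʒ/.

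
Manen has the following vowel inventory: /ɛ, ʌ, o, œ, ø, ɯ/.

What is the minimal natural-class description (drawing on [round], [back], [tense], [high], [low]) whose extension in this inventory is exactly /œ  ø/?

[−back, +round]

/œ, ø/ are all [−back], [+round], and no other segment in the inventory matches both values. Dropping any one of them over-generates: [+round] alone would also admit /o/; [−back] alone would also admit /ɛ/. No other single listed feature picks out exactly this set either, so fewer than two features will not do.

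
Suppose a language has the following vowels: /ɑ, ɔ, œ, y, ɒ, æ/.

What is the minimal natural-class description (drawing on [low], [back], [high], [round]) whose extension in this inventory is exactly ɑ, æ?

[-round]

The target set is precisely the extension of [-round] in this inventory.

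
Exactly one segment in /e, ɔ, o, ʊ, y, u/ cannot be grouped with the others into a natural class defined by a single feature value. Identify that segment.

[round] groups all but one: /y, o, u, ɔ, ʊ/ share [+round] while /e/ (mid front unrounded tense vowel) alone is [-round]. Removing any other segment would not leave a single-feature class that excludes it.

e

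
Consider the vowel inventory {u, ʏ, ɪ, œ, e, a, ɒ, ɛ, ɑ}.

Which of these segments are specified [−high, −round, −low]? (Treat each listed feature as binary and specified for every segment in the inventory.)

e, ɛ

Eliminate segments failing any feature: /u, ʏ, ɪ/ are [+high]; /œ, ɒ/ are [+round]; /a, ɑ/ are [+low]. The remaining /e, ɛ/ satisfy [−high], [−round], [−low].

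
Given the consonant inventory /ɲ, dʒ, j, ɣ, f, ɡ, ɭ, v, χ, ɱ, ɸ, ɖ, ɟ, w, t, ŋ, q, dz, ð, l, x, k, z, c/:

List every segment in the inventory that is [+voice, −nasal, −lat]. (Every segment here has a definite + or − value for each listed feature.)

Checking each segment against [+voice], [−nasal], [−lateral]: /dʒ/ (voiced postalveolar affricate), /j/ (palatal glide), /ɣ/ (voiced velar fricative), /ɡ/ (voiced velar stop), /v/ (voiced labiodental fricative), /ɖ/ (voiced retroflex stop), among others, satisfy every feature; every other segment in the inventory fails at least one.

dʒ, j, ɣ, ɡ, v, ɖ, ɟ, w, dz, ð, z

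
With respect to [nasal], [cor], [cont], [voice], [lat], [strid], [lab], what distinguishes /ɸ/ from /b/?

/ɸ/ (voiceless bilabial fricative) and /b/ (voiced bilabial stop) agree on [−nasal], [−coronal], [−lateral], [−strident], [+labial]. They differ on [voice] (/ɸ/ [−], /b/ [+]), [continuant] (/ɸ/ [+], /b/ [−]).

[voice], [continuant]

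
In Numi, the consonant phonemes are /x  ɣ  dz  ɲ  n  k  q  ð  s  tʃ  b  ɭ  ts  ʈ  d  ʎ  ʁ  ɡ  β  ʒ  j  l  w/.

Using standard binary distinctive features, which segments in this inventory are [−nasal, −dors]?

dz, ð, s, tʃ, b, ɭ, ts, ʈ, d, β, ʒ, l

Checking each segment against [−nasal], [−dorsal]: /dz/ (voiced alveolar affricate), /ð/ (voiced dental fricative), /s/ (voiceless alveolar fricative), /tʃ/ (voiceless postalveolar affricate), /b/ (voiced bilabial stop), /ɭ/ (retroflex lateral approximant), among others, satisfy every feature; every other segment in the inventory fails at least one.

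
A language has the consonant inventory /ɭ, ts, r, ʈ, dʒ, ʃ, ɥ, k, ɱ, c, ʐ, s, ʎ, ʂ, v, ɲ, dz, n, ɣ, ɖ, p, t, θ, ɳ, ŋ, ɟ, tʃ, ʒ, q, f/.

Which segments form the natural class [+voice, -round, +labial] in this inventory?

First, the [+voice] segments are /ɭ, r, dʒ, ɥ, ɱ, ʐ, ʎ, v, ɲ, dz, n, ɣ, ɖ, ɳ, ŋ, ɟ, ʒ/.
Intersecting with [-round] gives /ɭ, r, dʒ, ɱ, ʐ, ʎ, v, ɲ, dz, n, ɣ, ɖ, ɳ, ŋ, ɟ, ʒ/.
Among these, [+labial] leaves /ɱ, v/.

ɱ, v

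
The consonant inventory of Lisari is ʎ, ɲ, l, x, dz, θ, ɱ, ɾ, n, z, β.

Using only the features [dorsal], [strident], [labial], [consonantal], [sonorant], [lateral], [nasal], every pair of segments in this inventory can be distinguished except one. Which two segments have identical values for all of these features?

dz, z

On the given features, /dz/ and /z/ have an identical profile: [−dorsal], [+strident], [−labial], [+consonantal], [−sonorant], [−lateral], [−nasal]. No other two segments in the inventory coincide on all 7 features. (They do differ in [continuant], which is not among the given features.)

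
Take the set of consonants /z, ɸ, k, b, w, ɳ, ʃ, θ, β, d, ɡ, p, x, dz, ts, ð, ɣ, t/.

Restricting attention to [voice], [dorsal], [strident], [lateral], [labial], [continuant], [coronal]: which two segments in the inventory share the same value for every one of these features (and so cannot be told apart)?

ɳ, d

On the given features, /ɳ/ and /d/ have an identical profile: [+voice], [−dorsal], [−strident], [−lateral], [−labial], [−continuant], [+coronal]. No other two segments in the inventory coincide on all 7 features. (They do differ in [sonorant], [nasal] and [anterior], which are not among the given features.)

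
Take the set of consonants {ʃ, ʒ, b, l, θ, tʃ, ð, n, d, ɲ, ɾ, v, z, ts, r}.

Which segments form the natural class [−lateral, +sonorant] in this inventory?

First, the [−lateral] segments are /ʃ, ʒ, b, θ, tʃ, ð, n, d, ɲ, ɾ, v, z, ts, r/.
Intersecting with [+sonorant] leaves /n, ɲ, ɾ, r/.

n, ɲ, ɾ, r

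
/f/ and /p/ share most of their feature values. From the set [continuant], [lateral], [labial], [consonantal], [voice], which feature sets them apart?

[continuant]

/f/ is the voiceless labiodental fricative and /p/ is the voiceless bilabial stop. Both are [−lateral], [+labial], [+consonantal], [−voice]. /f/ is [+continuant] while /p/ is [−continuant], so the distinguishing feature is [continuant].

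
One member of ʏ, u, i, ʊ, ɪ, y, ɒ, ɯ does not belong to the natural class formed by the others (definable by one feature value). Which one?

/ʏ, u, y, ʊ, i, ɪ, ɯ/ are all [+high], but /ɒ/ (low back rounded vowel) is [−high]. No other single segment can be removed to leave a set sharing one feature value that the removed segment lacks, so /ɒ/ is the odd one out.

ɒ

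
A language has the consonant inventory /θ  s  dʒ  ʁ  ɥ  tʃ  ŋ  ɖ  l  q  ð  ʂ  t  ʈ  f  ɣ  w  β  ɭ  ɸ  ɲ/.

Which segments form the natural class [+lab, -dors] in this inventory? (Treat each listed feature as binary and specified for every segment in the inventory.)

f, β, ɸ

First, the [+labial] segments are /ɥ, f, w, β, ɸ/.
Intersecting with [-dorsal] leaves /f, β, ɸ/.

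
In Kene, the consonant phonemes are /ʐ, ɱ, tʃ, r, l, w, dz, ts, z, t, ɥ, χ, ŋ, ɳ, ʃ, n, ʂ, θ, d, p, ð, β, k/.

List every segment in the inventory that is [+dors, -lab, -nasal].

χ, k

Eliminate segments failing any feature: /ʐ, ɱ, tʃ, r, l, dz, ts, z, t, ɳ, ʃ, n, ʂ, θ, d, p, ð, β/ are [-dorsal]; /w, ɥ/ are [+labial]; /ŋ/ is [+nasal]. The remaining /χ, k/ satisfy [+dorsal], [-labial], [-nasal].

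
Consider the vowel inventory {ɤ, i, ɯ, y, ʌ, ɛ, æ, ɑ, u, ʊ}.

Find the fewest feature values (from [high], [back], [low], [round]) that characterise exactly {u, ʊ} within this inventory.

/u, ʊ/ are all [+back], [+round], and no other segment in the inventory matches both values. Dropping any one of them over-generates: [+round] alone would also admit /y/; [+back] alone would also admit /ɤ, ɯ, ʌ, ɑ/. No other single listed feature picks out exactly this set either, so fewer than two features will not do.

[+back, +round]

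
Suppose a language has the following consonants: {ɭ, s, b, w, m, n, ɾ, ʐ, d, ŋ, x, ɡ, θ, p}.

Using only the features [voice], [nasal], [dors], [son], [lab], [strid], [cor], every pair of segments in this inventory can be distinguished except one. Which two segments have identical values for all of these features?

ɭ, ɾ

Both /ɭ/ and /ɾ/ are [+voice], [−nasal], [−dorsal], [+sonorant], [−labial], [−strident], [+coronal]. Since the list omits [lateral] and [anterior] — which do distinguish the retroflex lateral approximant from the alveolar tap — this pair collapses; all other pairs remain distinct.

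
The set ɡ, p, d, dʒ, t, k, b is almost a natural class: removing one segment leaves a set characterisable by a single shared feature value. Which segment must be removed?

dʒ

The remaining segments after removing /dʒ/ share [−delayed release]; /dʒ/ (voiced postalveolar affricate) is [+delayed release]. For every other candidate removal, the leftover set fails to share any single feature value that the removed segment lacks.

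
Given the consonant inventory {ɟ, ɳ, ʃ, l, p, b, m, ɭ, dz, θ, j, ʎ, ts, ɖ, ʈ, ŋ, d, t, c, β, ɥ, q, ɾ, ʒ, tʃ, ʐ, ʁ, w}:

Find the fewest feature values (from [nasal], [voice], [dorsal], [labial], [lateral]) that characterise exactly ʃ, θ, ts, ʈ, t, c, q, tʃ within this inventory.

Every target segment is [-voice], [-labial]; each remaining inventory member fails at least one of these. Each conjunct is needed — [-labial] alone would also admit /ɟ, ɳ, l, ɭ, …/; [-voice] alone would also admit /p/ — and no other single listed feature has exactly this extension, so two is the minimum.

[-voice, -labial]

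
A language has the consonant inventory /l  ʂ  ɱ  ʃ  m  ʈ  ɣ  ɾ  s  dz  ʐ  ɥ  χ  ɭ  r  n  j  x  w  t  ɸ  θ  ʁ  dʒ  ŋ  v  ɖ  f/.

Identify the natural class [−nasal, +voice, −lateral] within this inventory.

ɣ, ɾ, dz, ʐ, ɥ, r, j, w, ʁ, dʒ, v, ɖ

Eliminate segments failing any feature: /l, ɭ/ are [+lateral]; /ʂ, ʃ, ʈ, s, χ, x, t, ɸ, θ, f/ are [−voice]; /ɱ, m, n, ŋ/ are [+nasal]. The remaining /ɣ, ɾ, dz, ʐ, ɥ, r, j, w, ʁ, dʒ, v, ɖ/ satisfy [−nasal], [+voice], [−lateral].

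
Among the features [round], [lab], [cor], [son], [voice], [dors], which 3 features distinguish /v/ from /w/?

/v/ (voiced labiodental fricative) and /w/ (labial-velar glide) agree on [+labial], [−coronal], [+voice]. They differ on [sonorant] (/v/ [−], /w/ [+]), [round] (/v/ [−], /w/ [+]), [dorsal] (/v/ [−], /w/ [+]).

[sonorant], [round], [dorsal]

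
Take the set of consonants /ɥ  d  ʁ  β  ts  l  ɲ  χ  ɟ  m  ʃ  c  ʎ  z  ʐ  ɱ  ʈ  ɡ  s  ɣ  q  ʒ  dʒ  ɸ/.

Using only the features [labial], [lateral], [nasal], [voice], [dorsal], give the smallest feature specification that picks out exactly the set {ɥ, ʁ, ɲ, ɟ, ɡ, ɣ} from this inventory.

[+voice, −lateral, +dorsal]

The class [+voice], [−lateral], [+dorsal] has exactly /ɥ, ʁ, ɲ, ɟ, ɡ, ɣ/ as its extension in this inventory. No smaller conjunction from the listed features achieves this: [−lateral, +dorsal] alone would also admit /χ, c, q/; [+voice, +dorsal] alone would also admit /ʎ/; [+voice, −lateral] alone would also admit /d, β, m, z, …/; and checking the remaining two-feature bundles turns up none with this extension.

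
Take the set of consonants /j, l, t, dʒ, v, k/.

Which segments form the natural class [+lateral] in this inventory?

l

The [+lateral] segments here are /l/; the remaining /j, t, dʒ, v, k/ are [-lateral].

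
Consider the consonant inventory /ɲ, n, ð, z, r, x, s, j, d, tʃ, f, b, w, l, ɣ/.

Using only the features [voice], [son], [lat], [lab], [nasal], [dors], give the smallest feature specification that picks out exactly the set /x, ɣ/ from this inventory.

Every target segment is [-sonorant], [+dorsal]; each remaining inventory member fails at least one of these. Each conjunct is needed — [+dorsal] alone would also admit /ɲ, j, w/; [-sonorant] alone would also admit /ð, z, s, d, …/ — and no other single listed feature has exactly this extension, so two is the minimum.

[-son, +dors]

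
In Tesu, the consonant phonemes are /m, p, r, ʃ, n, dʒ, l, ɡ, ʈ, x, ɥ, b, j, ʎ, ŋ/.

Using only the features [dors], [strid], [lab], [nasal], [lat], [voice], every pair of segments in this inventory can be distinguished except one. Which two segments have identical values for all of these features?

j, ɡ

/j/ (palatal glide) and /ɡ/ (voiced velar stop) are both [+dorsal], [−strident], [−labial], [−nasal], [−lateral], [+voice], so none of the listed features separates them. (They do differ in [sonorant], [continuant] and [back], which are not among the given features.) Every other pair in the inventory differs on at least one listed feature.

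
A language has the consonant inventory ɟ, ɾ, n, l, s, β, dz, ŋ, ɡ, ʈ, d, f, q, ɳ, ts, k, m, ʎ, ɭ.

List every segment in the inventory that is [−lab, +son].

ɾ, n, l, ŋ, ɳ, ʎ, ɭ

Checking each segment against [−labial], [+sonorant]: /ɾ/ (alveolar tap), /n/ (alveolar nasal), /l/ (alveolar lateral approximant), /ŋ/ (velar nasal), /ɳ/ (retroflex nasal), /ʎ/ (palatal lateral approximant), among others, satisfy every feature; every other segment in the inventory fails at least one.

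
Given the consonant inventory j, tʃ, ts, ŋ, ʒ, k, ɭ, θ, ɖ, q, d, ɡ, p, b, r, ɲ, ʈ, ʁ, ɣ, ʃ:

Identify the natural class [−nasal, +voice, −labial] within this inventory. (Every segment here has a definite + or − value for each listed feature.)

j, ʒ, ɭ, ɖ, d, ɡ, r, ʁ, ɣ

Eliminate segments failing any feature: /tʃ, ts, k, θ, q, p, ʈ, ʃ/ are [−voice]; /ŋ, ɲ/ are [+nasal]; /b/ is [+labial]. The remaining /j, ʒ, ɭ, ɖ, d, ɡ, r, ʁ, ɣ/ satisfy [−nasal], [+voice], [−labial].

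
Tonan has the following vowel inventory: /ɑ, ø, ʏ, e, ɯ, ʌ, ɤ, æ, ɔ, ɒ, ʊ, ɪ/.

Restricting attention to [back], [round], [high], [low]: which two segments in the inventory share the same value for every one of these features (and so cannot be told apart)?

ʌ, ɤ

/ʌ/ (mid back unrounded lax vowel) and /ɤ/ (mid back unrounded tense vowel) are both [+back], [-round], [-high], [-low], so none of the listed features separates them. (They do differ in [tense], which is not among the given features.) Every other pair in the inventory differs on at least one listed feature.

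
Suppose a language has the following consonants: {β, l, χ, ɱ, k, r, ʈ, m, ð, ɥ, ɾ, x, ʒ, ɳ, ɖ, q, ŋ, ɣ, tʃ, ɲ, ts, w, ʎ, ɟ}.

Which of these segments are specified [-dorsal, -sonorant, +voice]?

β, ð, ʒ, ɖ

Among the inventory, the [-dorsal] segments are /β, l, ɱ, r, ʈ, m, ð, ɾ, ʒ, ɳ, ɖ, tʃ, ts/.
Then [-sonorant] gives /β, ʈ, ð, ʒ, ɖ, tʃ, ts/.
Of those, [+voice] leaves /β, ð, ʒ, ɖ/.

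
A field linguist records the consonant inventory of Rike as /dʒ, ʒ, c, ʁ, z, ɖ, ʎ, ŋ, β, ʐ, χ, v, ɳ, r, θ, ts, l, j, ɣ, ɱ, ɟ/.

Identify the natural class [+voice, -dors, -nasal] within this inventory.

Among the inventory, the [+voice] segments are /dʒ, ʒ, ʁ, z, ɖ, ʎ, ŋ, β, ʐ, v, ɳ, r, l, j, ɣ, ɱ, ɟ/.
Of those, [-dorsal] gives /dʒ, ʒ, z, ɖ, β, ʐ, v, ɳ, r, l, ɱ/.
Among these, [-nasal] leaves /dʒ, ʒ, z, ɖ, β, ʐ, v, r, l/.

dʒ, ʒ, z, ɖ, β, ʐ, v, r, l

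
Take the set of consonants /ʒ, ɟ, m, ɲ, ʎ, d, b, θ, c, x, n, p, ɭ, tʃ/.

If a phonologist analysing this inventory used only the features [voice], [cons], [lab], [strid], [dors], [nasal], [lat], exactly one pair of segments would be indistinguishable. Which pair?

/c/ (voiceless palatal stop) and /x/ (voiceless velar fricative) are both [−voice], [+consonantal], [−labial], [−strident], [+dorsal], [−nasal], [−lateral], so none of the listed features separates them. (They do differ in [continuant] and [back], which are not among the given features.) Every other pair in the inventory differs on at least one listed feature.

c, x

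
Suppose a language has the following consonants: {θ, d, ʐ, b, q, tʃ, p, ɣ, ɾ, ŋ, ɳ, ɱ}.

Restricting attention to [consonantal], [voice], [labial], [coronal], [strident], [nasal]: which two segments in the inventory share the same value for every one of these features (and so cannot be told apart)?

ɾ, d

/ɾ/ (alveolar tap) and /d/ (voiced alveolar stop) are both [+consonantal], [+voice], [−labial], [+coronal], [−strident], [−nasal], so none of the listed features separates them. (They do differ in [sonorant], which is not among the given features.) Every other pair in the inventory differs on at least one listed feature.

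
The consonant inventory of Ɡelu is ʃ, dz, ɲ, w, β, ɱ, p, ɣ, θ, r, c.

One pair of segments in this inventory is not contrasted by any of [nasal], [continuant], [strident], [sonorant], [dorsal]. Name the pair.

β, θ

On the given features, /β/ and /θ/ have an identical profile: [−nasal], [+continuant], [−strident], [−sonorant], [−dorsal]. No other two segments in the inventory coincide on all 5 features. (They do differ in [voice], [labial] and [coronal], which are not among the given features.)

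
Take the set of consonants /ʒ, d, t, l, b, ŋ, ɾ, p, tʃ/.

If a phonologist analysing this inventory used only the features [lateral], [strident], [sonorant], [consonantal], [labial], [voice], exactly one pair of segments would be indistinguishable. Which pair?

ɾ, ŋ

/ɾ/ (alveolar tap) and /ŋ/ (velar nasal) are both [−lateral], [−strident], [+sonorant], [+consonantal], [−labial], [+voice], so none of the listed features separates them. (They do differ in [nasal], [coronal] and [dorsal], which are not among the given features.) Every other pair in the inventory differs on at least one listed feature.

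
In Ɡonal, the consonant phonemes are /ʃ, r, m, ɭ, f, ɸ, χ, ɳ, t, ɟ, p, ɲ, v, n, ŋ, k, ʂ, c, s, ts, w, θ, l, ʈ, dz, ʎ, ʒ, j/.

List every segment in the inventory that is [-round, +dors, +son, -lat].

Checking each segment against [-round], [+dorsal], [+sonorant], [-lateral]: /ɲ/ (palatal nasal), /ŋ/ (velar nasal), /j/ (palatal glide) satisfy every feature; every other segment in the inventory fails at least one.

ɲ, ŋ, j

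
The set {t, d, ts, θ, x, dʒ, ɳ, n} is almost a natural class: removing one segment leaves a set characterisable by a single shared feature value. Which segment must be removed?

[coronal] (equivalently [dorsal]) groups all but one: /ts, n, θ, ɳ, t, dʒ, d/ share [+coronal] while /x/ (voiceless velar fricative) alone is [−coronal]. Removing any other segment would not leave a single-feature class that excludes it.

x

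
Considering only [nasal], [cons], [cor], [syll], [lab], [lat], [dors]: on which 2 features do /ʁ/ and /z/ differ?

/ʁ/ (voiced uvular fricative) and /z/ (voiced alveolar fricative) agree on [−nasal], [+consonantal], [−syllabic], [−labial], [−lateral]. They differ on [coronal] (/ʁ/ [−], /z/ [+]), [dorsal] (/ʁ/ [+], /z/ [−]).

[coronal], [dorsal]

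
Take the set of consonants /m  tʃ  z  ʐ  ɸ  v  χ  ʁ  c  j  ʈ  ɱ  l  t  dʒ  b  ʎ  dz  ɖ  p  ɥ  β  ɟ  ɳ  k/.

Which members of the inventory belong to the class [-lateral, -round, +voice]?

Eliminate segments failing any feature: /tʃ, ɸ, χ, c, ʈ, t, p, k/ are [-voice]; /l, ʎ/ are [+lateral]; /ɥ/ is [+round]. The remaining /m, z, ʐ, v, ʁ, j, ɱ, dʒ, b, dz, ɖ, β, ɟ, ɳ/ satisfy [-lateral], [-round], [+voice].

m, z, ʐ, v, ʁ, j, ɱ, dʒ, b, dz, ɖ, β, ɟ, ɳ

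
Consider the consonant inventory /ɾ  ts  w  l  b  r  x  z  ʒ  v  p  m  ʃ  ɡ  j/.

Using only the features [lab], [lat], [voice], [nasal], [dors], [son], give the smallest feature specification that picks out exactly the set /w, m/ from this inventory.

/w, m/ are all [+sonorant], [+labial], and no other segment in the inventory matches both values. Dropping any one of them over-generates: [+labial] alone would also admit /b, v, p/; [+sonorant] alone would also admit /ɾ, l, r, j/. No other single listed feature picks out exactly this set either, so fewer than two features will not do.

[+son, +lab]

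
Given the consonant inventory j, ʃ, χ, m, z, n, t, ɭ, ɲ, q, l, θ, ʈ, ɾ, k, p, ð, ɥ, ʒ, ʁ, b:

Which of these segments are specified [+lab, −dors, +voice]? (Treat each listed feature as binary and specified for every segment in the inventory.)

Checking each segment against [+labial], [−dorsal], [+voice]: /m/ (bilabial nasal), /b/ (voiced bilabial stop) satisfy every feature; every other segment in the inventory fails at least one.

m, b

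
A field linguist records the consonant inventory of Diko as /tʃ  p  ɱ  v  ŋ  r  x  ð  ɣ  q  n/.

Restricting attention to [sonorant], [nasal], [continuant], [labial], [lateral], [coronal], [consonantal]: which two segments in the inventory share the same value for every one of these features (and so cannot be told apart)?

Both /ɣ/ and /x/ are [−sonorant], [−nasal], [+continuant], [−labial], [−lateral], [−coronal], [+consonantal]. Since the list omits [voice] — which does distinguish the voiced velar fricative from the voiceless velar fricative — this pair collapses; all other pairs remain distinct.

ɣ, x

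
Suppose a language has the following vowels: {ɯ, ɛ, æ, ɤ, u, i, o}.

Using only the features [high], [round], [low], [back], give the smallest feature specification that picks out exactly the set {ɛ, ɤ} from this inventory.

[−high, −low, −round]

Every target segment is [−high], [−low], [−round]; each remaining inventory member fails at least one of these. Each conjunct is needed — [−low, −round] alone would also admit /ɯ, i/; [−high, −round] alone would also admit /æ/; [−high, −low] alone would also admit /o/ — and no other combination of two listed features has exactly this extension, so three is the minimum.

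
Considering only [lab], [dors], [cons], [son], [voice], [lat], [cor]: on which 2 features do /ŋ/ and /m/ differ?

[labial], [dorsal]

The two segments share [+consonantal], [+sonorant], [+voice], [−lateral], [−coronal]. The only features from the list on which they differ: /ŋ/ is [−labial] while /m/ is [+labial]; /ŋ/ is [+dorsal] while /m/ is [−dorsal].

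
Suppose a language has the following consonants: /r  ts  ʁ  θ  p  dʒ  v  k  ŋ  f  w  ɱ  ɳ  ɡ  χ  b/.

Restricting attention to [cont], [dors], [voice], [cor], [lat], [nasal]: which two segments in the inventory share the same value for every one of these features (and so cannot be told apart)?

/w/ (labial-velar glide) and /ʁ/ (voiced uvular fricative) are both [+continuant], [+dorsal], [+voice], [−coronal], [−lateral], [−nasal], so none of the listed features separates them. (They do differ in [labial], [round] and [high], which are not among the given features.) Every other pair in the inventory differs on at least one listed feature.

w, ʁ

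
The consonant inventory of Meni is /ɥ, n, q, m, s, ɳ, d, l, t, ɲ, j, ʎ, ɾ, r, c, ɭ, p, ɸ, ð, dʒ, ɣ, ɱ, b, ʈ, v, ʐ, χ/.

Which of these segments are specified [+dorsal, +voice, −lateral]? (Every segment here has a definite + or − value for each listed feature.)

Checking each segment against [+dorsal], [+voice], [−lateral]: /ɥ/ (labial-palatal glide), /ɲ/ (palatal nasal), /j/ (palatal glide), /ɣ/ (voiced velar fricative) satisfy every feature; every other segment in the inventory fails at least one.

ɥ, ɲ, j, ɣ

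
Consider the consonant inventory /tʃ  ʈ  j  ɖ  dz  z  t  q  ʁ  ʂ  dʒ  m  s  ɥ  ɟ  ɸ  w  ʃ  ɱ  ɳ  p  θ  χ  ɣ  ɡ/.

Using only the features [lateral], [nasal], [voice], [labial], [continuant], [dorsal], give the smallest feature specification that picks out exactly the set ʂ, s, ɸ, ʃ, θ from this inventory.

[−voice, +continuant, −dorsal]

The class [−voice], [+continuant], [−dorsal] has exactly /ʂ, s, ɸ, ʃ, θ/ as its extension in this inventory. No smaller conjunction from the listed features achieves this: [+continuant, −dorsal] alone would also admit /z/; [−voice, −dorsal] alone would also admit /tʃ, ʈ, t, p/; [−voice, +continuant] alone would also admit /χ/; and checking the remaining two-feature bundles turns up none with this extension.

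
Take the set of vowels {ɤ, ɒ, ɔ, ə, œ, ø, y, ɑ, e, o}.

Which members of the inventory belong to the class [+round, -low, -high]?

ɔ, œ, ø, o

The [+round] segments are /ɒ, ɔ, œ, ø, y, o/.
Intersecting with [-low] gives /ɔ, œ, ø, y, o/.
Among these, [-high] leaves /ɔ, œ, ø, o/.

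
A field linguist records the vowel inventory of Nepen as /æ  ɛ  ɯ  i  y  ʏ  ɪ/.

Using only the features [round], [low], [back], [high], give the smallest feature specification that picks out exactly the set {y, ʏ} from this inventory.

/y, ʏ/ are exactly the [+round] segments in the inventory, so a single feature suffices.

[+round]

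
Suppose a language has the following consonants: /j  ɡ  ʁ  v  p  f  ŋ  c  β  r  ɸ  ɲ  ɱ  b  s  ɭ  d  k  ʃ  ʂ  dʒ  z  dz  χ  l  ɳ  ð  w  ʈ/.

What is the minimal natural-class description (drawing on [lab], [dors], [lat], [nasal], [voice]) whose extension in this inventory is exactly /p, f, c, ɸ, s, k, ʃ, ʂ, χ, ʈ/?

[−voice]

/p, f, c, ɸ, s, k, ʃ, ʂ, χ, ʈ/ are exactly the [−voice] segments in the inventory, so a single feature suffices.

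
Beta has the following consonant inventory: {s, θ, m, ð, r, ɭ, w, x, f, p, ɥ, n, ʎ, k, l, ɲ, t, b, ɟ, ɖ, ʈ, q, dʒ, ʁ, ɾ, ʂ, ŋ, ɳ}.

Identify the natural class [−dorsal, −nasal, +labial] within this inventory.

Checking each segment against [−dorsal], [−nasal], [+labial]: /f/ (voiceless labiodental fricative), /p/ (voiceless bilabial stop), /b/ (voiced bilabial stop) satisfy every feature; every other segment in the inventory fails at least one.

f, p, b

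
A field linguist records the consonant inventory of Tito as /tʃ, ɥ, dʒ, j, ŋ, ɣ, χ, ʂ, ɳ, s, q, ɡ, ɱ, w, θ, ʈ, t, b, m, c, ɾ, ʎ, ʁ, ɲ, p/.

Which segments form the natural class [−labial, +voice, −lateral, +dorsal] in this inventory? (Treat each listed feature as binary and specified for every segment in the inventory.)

Among the inventory, the [−labial] segments are /tʃ, dʒ, j, ŋ, ɣ, χ, ʂ, ɳ, s, q, ɡ, θ, ʈ, t, c, ɾ, ʎ, ʁ, ɲ/.
Then [+voice] gives /dʒ, j, ŋ, ɣ, ɳ, ɡ, ɾ, ʎ, ʁ, ɲ/.
Intersecting with [−lateral] gives /dʒ, j, ŋ, ɣ, ɳ, ɡ, ɾ, ʁ, ɲ/.
Then [+dorsal] leaves /j, ŋ, ɣ, ɡ, ʁ, ɲ/.

j, ŋ, ɣ, ɡ, ʁ, ɲ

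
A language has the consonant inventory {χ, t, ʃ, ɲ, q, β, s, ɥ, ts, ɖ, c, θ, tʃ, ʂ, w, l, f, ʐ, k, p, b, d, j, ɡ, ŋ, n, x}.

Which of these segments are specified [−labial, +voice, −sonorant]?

ɖ, ʐ, d, ɡ

Checking each segment against [−labial], [+voice], [−sonorant]: /ɖ/ (voiced retroflex stop), /ʐ/ (voiced retroflex fricative), /d/ (voiced alveolar stop), /ɡ/ (voiced velar stop) satisfy every feature; every other segment in the inventory fails at least one.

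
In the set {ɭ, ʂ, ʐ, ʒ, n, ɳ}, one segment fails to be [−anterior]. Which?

n

/n/ is the alveolar nasal, which is [+anterior]; the rest — /ʂ, ʒ, ʐ, ɳ, ɭ/ — are [−anterior].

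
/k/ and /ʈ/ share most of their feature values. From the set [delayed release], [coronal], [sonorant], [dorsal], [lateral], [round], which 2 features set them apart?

[coronal], [dorsal]

The two segments share [-delayed release], [-sonorant], [-lateral], [-round]. The only features from the list on which they differ: /k/ is [-coronal] while /ʈ/ is [+coronal]; /k/ is [+dorsal] while /ʈ/ is [-dorsal].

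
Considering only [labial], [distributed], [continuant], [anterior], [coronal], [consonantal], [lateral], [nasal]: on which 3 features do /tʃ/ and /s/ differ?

/tʃ/ (voiceless postalveolar affricate) and /s/ (voiceless alveolar fricative) agree on [−labial], [+coronal], [+consonantal], [−lateral], [−nasal]. They differ on [continuant] (/tʃ/ [−], /s/ [+]), [anterior] (/tʃ/ [−], /s/ [+]), [distributed] (/tʃ/ [+], /s/ [−]).

[continuant], [anterior], [distributed]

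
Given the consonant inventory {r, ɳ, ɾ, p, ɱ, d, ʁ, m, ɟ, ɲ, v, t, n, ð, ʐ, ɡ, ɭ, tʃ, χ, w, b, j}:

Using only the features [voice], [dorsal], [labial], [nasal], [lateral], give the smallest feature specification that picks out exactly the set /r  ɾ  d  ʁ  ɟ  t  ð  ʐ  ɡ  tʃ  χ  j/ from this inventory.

[−nasal, −lateral, −labial]

Every target segment is [−nasal], [−lateral], [−labial]; each remaining inventory member fails at least one of these. Each conjunct is needed — [−lateral, −labial] alone would also admit /ɳ, ɲ, n/; [−nasal, −labial] alone would also admit /ɭ/; [−nasal, −lateral] alone would also admit /p, v, w, b/ — and no other combination of two listed features has exactly this extension, so three is the minimum.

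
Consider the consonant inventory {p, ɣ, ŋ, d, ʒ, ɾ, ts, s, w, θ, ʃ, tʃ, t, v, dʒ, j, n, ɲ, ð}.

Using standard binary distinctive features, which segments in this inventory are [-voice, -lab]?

ts, s, θ, ʃ, tʃ, t

The [-voice] segments are /p, ts, s, θ, ʃ, tʃ, t/.
Within that set, [-labial] leaves /ts, s, θ, ʃ, tʃ, t/.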